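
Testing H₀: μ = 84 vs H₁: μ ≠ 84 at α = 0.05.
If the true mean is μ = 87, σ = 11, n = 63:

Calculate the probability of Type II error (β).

Answer: β ≈ 0.4189

Derivation:
SE = σ/√n = 11/√63 = 1.3859
Critical values: μ₀ ± z_0.025×SE = 84 ± 1.960×1.3859
Acceptance region: (81.2836, 86.7164)
Under H₁ (μ = 87): z_high = (86.7164 - 87)/1.3859 = -0.2046, z_low = (81.2836 - 87)/1.3859 = -4.1247
β = P(not reject | H₁) = Φ(-0.2046) - Φ(-4.1247) ≈ 0.4189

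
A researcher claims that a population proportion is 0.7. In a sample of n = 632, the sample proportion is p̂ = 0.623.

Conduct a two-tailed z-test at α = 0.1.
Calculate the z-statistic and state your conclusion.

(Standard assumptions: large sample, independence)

Answer: z = -4.2240, reject H₀

Derivation:
H₀: p = 0.7, H₁: p ≠ 0.7
Standard error: SE = √(p₀(1-p₀)/n) = √(0.7×0.3/632) = 0.018229
z-statistic: z = (p̂ - p₀)/SE = (0.623 - 0.7)/0.018229 = -4.2240
Critical value: z_0.05 = ±1.645
p-value < 0.0001
Decision: reject H₀ at α = 0.1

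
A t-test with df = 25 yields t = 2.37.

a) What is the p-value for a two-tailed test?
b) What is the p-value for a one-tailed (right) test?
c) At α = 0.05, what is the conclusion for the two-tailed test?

Using t-distribution with df = 25:
a) Two-tailed: p = 2×P(T > 2.37) = 0.0258
b) One-tailed: p = P(T > 2.37) = 0.0129
c) 0.0258 < 0.05, reject H₀

Answer: a) 0.0258, b) 0.0129, c) reject H₀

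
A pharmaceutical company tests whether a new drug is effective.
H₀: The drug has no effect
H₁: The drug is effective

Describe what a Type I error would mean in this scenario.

Answer: Concluding the drug is effective when it actually has no effect

Derivation:
A Type I error (probability α) occurs when we reject a true H₀.
A Type II error (probability β) occurs when we fail to reject a false H₀.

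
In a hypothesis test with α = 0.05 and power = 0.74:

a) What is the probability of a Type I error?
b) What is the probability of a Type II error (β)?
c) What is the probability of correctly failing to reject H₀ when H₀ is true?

a) Type I error probability = α = 0.05
b) Power = P(reject H₀ | H₁ true) = 1 - β = 0.74, so Type II error probability = β = 1 - Power = 0.26
c) P(fail to reject H₀ | H₀ true) = 1 - α = 0.95

Answer: a) 0.05, b) 0.26, c) 0.95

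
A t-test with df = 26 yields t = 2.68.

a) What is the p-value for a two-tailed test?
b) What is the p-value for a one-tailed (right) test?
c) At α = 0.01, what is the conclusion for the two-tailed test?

Answer: a) 0.0126, b) 0.0063, c) fail to reject H₀

Derivation:
Using t-distribution with df = 26:
a) Two-tailed: p = 2×P(T > 2.68) = 0.0126
b) One-tailed: p = P(T > 2.68) = 0.0063
c) 0.0126 ≥ 0.01, fail to reject H₀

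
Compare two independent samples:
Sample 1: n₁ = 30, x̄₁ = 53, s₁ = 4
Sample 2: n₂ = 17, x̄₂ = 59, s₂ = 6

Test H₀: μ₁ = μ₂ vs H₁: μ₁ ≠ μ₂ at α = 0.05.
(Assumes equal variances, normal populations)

Pooled variance: s²_p = [29×4² + 16×6²]/(45) = 23.1111
s_p = 4.8074
SE = s_p×√(1/n₁ + 1/n₂) = 4.8074×√(1/30 + 1/17) = 1.4594
t = (x̄₁ - x̄₂)/SE = (53 - 59)/1.4594 = -4.1113
df = 45, t-critical = ±2.014
Decision: reject H₀

Answer: t = -4.1113, reject H₀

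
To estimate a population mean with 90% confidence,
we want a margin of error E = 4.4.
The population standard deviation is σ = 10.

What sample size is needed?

Answer: n = 14

Derivation:
z_0.05 = 1.645
n = (z×σ/E)² = (1.645×10/4.4)²
n = 13.9774
Round up: n = 14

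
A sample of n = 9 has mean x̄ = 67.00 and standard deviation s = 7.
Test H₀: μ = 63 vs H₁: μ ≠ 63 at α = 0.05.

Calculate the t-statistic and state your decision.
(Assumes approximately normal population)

Answer: t = 1.7143, fail to reject H₀

Derivation:
df = n - 1 = 8
SE = s/√n = 7/√9 = 2.3333
t = (x̄ - μ₀)/SE = (67.00 - 63)/2.3333 = 1.7143
Critical value: t_{0.025,8} = ±2.306
p-value ≈ 0.1248
Decision: fail to reject H₀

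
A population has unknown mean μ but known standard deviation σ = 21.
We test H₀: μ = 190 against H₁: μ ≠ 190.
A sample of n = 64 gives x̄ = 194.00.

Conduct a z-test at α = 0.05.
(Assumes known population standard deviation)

Answer: z = 1.5238, fail to reject H₀

Derivation:
Standard error: SE = σ/√n = 21/√64 = 2.6250
z-statistic: z = (x̄ - μ₀)/SE = (194.00 - 190)/2.6250 = 1.5238
Critical value: ±1.960
p-value = 0.1276
Decision: fail to reject H₀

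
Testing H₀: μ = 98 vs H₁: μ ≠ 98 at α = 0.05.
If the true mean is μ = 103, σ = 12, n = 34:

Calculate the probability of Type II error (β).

Answer: β ≈ 0.3194

Derivation:
SE = σ/√n = 12/√34 = 2.0580
Critical values: μ₀ ± z_0.025×SE = 98 ± 1.960×2.0580
Acceptance region: (93.9663, 102.0337)
Under H₁ (μ = 103): z_high = (102.0337 - 103)/2.0580 = -0.4695, z_low = (93.9663 - 103)/2.0580 = -4.3896
β = P(not reject | H₁) = Φ(-0.4695) - Φ(-4.3896) ≈ 0.3194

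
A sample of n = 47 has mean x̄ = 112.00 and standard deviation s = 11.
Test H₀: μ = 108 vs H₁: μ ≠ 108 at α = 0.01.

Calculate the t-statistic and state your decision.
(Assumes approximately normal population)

df = n - 1 = 46
SE = s/√n = 11/√47 = 1.6045
t = (x̄ - μ₀)/SE = (112.00 - 108)/1.6045 = 2.4930
Critical value: t_{0.005,46} = ±2.687
p-value ≈ 0.0163
Decision: fail to reject H₀

Answer: t = 2.4930, fail to reject H₀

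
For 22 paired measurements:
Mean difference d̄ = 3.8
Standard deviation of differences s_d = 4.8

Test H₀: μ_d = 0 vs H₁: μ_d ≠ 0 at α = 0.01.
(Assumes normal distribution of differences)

Answer: t = 3.7131, reject H₀

Derivation:
df = n - 1 = 21
SE = s_d/√n = 4.8/√22 = 1.0234
t = d̄/SE = 3.8/1.0234 = 3.7131
Critical value: t_{0.005,21} = ±2.831
p-value ≈ 0.0013
Decision: reject H₀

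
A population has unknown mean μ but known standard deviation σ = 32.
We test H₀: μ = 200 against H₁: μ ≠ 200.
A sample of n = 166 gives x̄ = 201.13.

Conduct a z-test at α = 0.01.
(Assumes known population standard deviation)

Answer: z = 0.4550, fail to reject H₀

Derivation:
Standard error: SE = σ/√n = 32/√166 = 2.4837
z-statistic: z = (x̄ - μ₀)/SE = (201.13 - 200)/2.4837 = 0.4550
Critical value: ±2.576
p-value = 0.6491
Decision: fail to reject H₀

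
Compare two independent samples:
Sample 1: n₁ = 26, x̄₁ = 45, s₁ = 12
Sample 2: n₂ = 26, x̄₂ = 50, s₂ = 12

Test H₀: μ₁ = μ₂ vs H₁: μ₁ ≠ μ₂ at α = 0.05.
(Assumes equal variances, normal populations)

Pooled variance: s²_p = [25×12² + 25×12²]/(50) = 144.0000
s_p = 12.0000
SE = s_p×√(1/n₁ + 1/n₂) = 12.0000×√(1/26 + 1/26) = 3.3282
t = (x̄₁ - x̄₂)/SE = (45 - 50)/3.3282 = -1.5023
df = 50, t-critical = ±2.009
Decision: fail to reject H₀

Answer: t = -1.5023, fail to reject H₀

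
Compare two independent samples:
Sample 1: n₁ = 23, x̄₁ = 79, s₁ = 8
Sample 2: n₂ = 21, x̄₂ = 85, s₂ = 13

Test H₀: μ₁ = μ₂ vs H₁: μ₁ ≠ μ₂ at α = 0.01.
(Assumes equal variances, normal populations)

Answer: t = -1.8619, fail to reject H₀

Derivation:
Pooled variance: s²_p = [22×8² + 20×13²]/(42) = 114.0000
s_p = 10.6771
SE = s_p×√(1/n₁ + 1/n₂) = 10.6771×√(1/23 + 1/21) = 3.2226
t = (x̄₁ - x̄₂)/SE = (79 - 85)/3.2226 = -1.8619
df = 42, t-critical = ±2.698
Decision: fail to reject H₀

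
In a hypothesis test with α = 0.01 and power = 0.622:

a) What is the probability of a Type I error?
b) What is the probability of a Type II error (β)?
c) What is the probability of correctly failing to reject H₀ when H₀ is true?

Answer: a) 0.01, b) 0.378, c) 0.99

Derivation:
a) Type I error probability = α = 0.01
b) Power = P(reject H₀ | H₁ true) = 1 - β = 0.622, so Type II error probability = β = 1 - Power = 0.378
c) P(fail to reject H₀ | H₀ true) = 1 - α = 0.99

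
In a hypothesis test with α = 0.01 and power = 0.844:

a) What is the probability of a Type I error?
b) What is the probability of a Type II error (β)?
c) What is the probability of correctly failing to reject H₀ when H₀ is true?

a) Type I error probability = α = 0.01
b) Power = P(reject H₀ | H₁ true) = 1 - β = 0.844, so Type II error probability = β = 1 - Power = 0.156
c) P(fail to reject H₀ | H₀ true) = 1 - α = 0.99

Answer: a) 0.01, b) 0.156, c) 0.99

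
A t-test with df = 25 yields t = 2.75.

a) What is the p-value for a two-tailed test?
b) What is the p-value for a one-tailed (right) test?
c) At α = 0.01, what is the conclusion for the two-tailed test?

Answer: a) 0.0109, b) 0.0055, c) fail to reject H₀

Derivation:
Using t-distribution with df = 25:
a) Two-tailed: p = 2×P(T > 2.75) = 0.0109
b) One-tailed: p = P(T > 2.75) = 0.0055
c) 0.0109 ≥ 0.01, fail to reject H₀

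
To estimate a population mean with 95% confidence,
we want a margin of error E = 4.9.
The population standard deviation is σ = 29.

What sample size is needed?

Answer: n = 135

Derivation:
z_0.025 = 1.960
n = (z×σ/E)² = (1.960×29/4.9)²
n = 134.5600
Round up: n = 135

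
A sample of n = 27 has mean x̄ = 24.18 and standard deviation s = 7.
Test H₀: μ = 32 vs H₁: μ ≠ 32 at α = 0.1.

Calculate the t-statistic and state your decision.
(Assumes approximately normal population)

Answer: t = -5.8046, reject H₀

Derivation:
df = n - 1 = 26
SE = s/√n = 7/√27 = 1.3472
t = (x̄ - μ₀)/SE = (24.18 - 32)/1.3472 = -5.8046
Critical value: t_{0.05,26} = ±1.706
p-value < 0.0001
Decision: reject H₀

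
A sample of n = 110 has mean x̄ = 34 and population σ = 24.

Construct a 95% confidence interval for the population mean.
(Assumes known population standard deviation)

Answer: (29.5149, 38.4851)

Derivation:
Confidence level: 95%, α = 0.05
z_0.025 = 1.960
SE = σ/√n = 24/√110 = 2.2883
Margin of error = 1.960 × 2.2883 = 4.4851
CI: x̄ ± margin = 34 ± 4.4851
CI: (29.5149, 38.4851)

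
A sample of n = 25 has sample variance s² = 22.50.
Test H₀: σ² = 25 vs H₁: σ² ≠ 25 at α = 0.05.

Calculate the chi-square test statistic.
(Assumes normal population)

df = n - 1 = 24
χ² = (n-1)s²/σ₀² = 24×22.50/25 = 21.6000
Critical values: χ²_{0.975,24} = 12.401, χ²_{0.025,24} = 39.364
Rejection region: χ² < 12.401 or χ² > 39.364
Decision: fail to reject H₀

Answer: χ² = 21.6000, fail to reject H₀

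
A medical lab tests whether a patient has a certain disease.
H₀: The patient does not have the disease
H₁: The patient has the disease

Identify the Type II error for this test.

Answer: Failing to diagnose a patient who actually has the disease (false negative)

Derivation:
A Type I error (probability α) occurs when we reject a true H₀.
A Type II error (probability β) occurs when we fail to reject a false H₀.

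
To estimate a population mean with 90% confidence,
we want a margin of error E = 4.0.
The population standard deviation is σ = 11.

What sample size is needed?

z_0.05 = 1.645
n = (z×σ/E)² = (1.645×11/4.0)²
n = 20.4643
Round up: n = 21

Answer: n = 21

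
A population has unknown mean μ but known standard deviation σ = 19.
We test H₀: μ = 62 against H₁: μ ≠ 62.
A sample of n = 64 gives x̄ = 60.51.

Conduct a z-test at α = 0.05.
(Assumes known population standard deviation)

Standard error: SE = σ/√n = 19/√64 = 2.3750
z-statistic: z = (x̄ - μ₀)/SE = (60.51 - 62)/2.3750 = -0.6274
Critical value: ±1.960
p-value = 0.5304
Decision: fail to reject H₀

Answer: z = -0.6274, fail to reject H₀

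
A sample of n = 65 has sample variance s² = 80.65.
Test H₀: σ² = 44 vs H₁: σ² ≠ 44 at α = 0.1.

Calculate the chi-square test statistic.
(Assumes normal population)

Answer: χ² = 117.3091, reject H₀

Derivation:
df = n - 1 = 64
χ² = (n-1)s²/σ₀² = 64×80.65/44 = 117.3091
Critical values: χ²_{0.95,64} = 46.595, χ²_{0.05,64} = 83.675
Rejection region: χ² < 46.595 or χ² > 83.675
Decision: reject H₀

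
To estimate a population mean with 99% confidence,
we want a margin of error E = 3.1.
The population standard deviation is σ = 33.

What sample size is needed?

z_0.005 = 2.576
n = (z×σ/E)² = (2.576×33/3.1)²
n = 751.9625
Round up: n = 752

Answer: n = 752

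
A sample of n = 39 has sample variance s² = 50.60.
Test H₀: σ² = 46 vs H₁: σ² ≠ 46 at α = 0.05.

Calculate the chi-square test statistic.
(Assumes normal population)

Answer: χ² = 41.8000, fail to reject H₀

Derivation:
df = n - 1 = 38
χ² = (n-1)s²/σ₀² = 38×50.60/46 = 41.8000
Critical values: χ²_{0.975,38} = 22.878, χ²_{0.025,38} = 56.896
Rejection region: χ² < 22.878 or χ² > 56.896
Decision: fail to reject H₀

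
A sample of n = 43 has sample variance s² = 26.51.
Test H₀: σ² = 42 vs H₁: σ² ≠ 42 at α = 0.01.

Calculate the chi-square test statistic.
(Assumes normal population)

df = n - 1 = 42
χ² = (n-1)s²/σ₀² = 42×26.51/42 = 26.5100
Critical values: χ²_{0.995,42} = 22.138, χ²_{0.005,42} = 69.336
Rejection region: χ² < 22.138 or χ² > 69.336
Decision: fail to reject H₀

Answer: χ² = 26.5100, fail to reject H₀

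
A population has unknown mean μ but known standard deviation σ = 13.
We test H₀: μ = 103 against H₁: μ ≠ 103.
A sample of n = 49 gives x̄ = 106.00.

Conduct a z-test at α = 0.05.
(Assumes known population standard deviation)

Answer: z = 1.6154, fail to reject H₀

Derivation:
Standard error: SE = σ/√n = 13/√49 = 1.8571
z-statistic: z = (x̄ - μ₀)/SE = (106.00 - 103)/1.8571 = 1.6154
Critical value: ±1.960
p-value = 0.1062
Decision: fail to reject H₀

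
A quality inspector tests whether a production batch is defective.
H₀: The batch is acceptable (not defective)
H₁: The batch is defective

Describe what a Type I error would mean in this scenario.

A Type I error (probability α) occurs when we reject a true H₀.
A Type II error (probability β) occurs when we fail to reject a false H₀.

Answer: Rejecting an acceptable batch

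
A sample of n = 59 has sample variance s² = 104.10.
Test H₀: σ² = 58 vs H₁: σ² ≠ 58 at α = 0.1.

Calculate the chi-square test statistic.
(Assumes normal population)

Answer: χ² = 104.1000, reject H₀

Derivation:
df = n - 1 = 58
χ² = (n-1)s²/σ₀² = 58×104.10/58 = 104.1000
Critical values: χ²_{0.95,58} = 41.492, χ²_{0.05,58} = 76.778
Rejection region: χ² < 41.492 or χ² > 76.778
Decision: reject H₀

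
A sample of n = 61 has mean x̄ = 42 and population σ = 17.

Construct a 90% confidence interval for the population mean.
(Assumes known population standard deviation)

Answer: (38.4195, 45.5805)

Derivation:
Confidence level: 90%, α = 0.1
z_0.05 = 1.645
SE = σ/√n = 17/√61 = 2.1766
Margin of error = 1.645 × 2.1766 = 3.5805
CI: x̄ ± margin = 42 ± 3.5805
CI: (38.4195, 45.5805)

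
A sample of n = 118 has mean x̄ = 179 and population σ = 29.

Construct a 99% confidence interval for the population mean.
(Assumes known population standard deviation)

Answer: (172.1229, 185.8771)

Derivation:
Confidence level: 99%, α = 0.01
z_0.005 = 2.576
SE = σ/√n = 29/√118 = 2.6697
Margin of error = 2.576 × 2.6697 = 6.8771
CI: x̄ ± margin = 179 ± 6.8771
CI: (172.1229, 185.8771)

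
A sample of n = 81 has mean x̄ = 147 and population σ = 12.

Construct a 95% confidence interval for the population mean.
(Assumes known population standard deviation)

Answer: (144.3867, 149.6133)

Derivation:
Confidence level: 95%, α = 0.05
z_0.025 = 1.960
SE = σ/√n = 12/√81 = 1.3333
Margin of error = 1.960 × 1.3333 = 2.6133
CI: x̄ ± margin = 147 ± 2.6133
CI: (144.3867, 149.6133)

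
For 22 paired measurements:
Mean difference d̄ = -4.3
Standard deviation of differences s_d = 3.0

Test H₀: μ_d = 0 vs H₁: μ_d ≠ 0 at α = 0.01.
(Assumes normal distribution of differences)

Answer: t = -6.7230, reject H₀

Derivation:
df = n - 1 = 21
SE = s_d/√n = 3.0/√22 = 0.6396
t = d̄/SE = -4.3/0.6396 = -6.7230
Critical value: t_{0.005,21} = ±2.831
p-value < 0.0001
Decision: reject H₀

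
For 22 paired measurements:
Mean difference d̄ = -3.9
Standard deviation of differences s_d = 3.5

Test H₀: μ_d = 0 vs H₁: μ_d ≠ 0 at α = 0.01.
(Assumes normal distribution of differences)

df = n - 1 = 21
SE = s_d/√n = 3.5/√22 = 0.7462
t = d̄/SE = -3.9/0.7462 = -5.2265
Critical value: t_{0.005,21} = ±2.831
p-value < 0.0001
Decision: reject H₀

Answer: t = -5.2265, reject H₀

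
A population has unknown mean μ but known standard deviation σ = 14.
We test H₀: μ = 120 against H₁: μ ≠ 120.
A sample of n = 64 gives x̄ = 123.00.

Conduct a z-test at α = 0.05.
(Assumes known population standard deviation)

Answer: z = 1.7143, fail to reject H₀

Derivation:
Standard error: SE = σ/√n = 14/√64 = 1.7500
z-statistic: z = (x̄ - μ₀)/SE = (123.00 - 120)/1.7500 = 1.7143
Critical value: ±1.960
p-value = 0.0865
Decision: fail to reject H₀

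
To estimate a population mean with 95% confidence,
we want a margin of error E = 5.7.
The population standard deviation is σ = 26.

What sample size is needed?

Answer: n = 80

Derivation:
z_0.025 = 1.960
n = (z×σ/E)² = (1.960×26/5.7)²
n = 79.9299
Round up: n = 80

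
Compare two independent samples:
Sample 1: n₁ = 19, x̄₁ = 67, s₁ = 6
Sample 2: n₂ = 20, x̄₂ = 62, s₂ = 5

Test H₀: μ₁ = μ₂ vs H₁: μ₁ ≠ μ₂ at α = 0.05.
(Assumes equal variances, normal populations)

Answer: t = 2.8330, reject H₀

Derivation:
Pooled variance: s²_p = [18×6² + 19×5²]/(37) = 30.3514
s_p = 5.5092
SE = s_p×√(1/n₁ + 1/n₂) = 5.5092×√(1/19 + 1/20) = 1.7649
t = (x̄₁ - x̄₂)/SE = (67 - 62)/1.7649 = 2.8330
df = 37, t-critical = ±2.026
Decision: reject H₀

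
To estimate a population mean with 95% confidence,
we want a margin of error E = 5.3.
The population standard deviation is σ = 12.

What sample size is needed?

Answer: n = 20

Derivation:
z_0.025 = 1.960
n = (z×σ/E)² = (1.960×12/5.3)²
n = 19.6935
Round up: n = 20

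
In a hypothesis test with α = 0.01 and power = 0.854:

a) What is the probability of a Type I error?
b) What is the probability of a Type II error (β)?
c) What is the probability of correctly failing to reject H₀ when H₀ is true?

a) Type I error probability = α = 0.01
b) Power = P(reject H₀ | H₁ true) = 1 - β = 0.854, so Type II error probability = β = 1 - Power = 0.146
c) P(fail to reject H₀ | H₀ true) = 1 - α = 0.99

Answer: a) 0.01, b) 0.146, c) 0.99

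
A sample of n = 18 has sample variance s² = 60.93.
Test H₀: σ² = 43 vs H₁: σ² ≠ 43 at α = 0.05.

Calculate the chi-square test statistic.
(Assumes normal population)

Answer: χ² = 24.0886, fail to reject H₀

Derivation:
df = n - 1 = 17
χ² = (n-1)s²/σ₀² = 17×60.93/43 = 24.0886
Critical values: χ²_{0.975,17} = 7.564, χ²_{0.025,17} = 30.191
Rejection region: χ² < 7.564 or χ² > 30.191
Decision: fail to reject H₀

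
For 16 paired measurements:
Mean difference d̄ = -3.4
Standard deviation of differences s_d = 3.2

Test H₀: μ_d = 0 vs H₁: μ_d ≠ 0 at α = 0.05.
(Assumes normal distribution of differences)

Answer: t = -4.2500, reject H₀

Derivation:
df = n - 1 = 15
SE = s_d/√n = 3.2/√16 = 0.8000
t = d̄/SE = -3.4/0.8000 = -4.2500
Critical value: t_{0.025,15} = ±2.131
p-value ≈ 0.0007
Decision: reject H₀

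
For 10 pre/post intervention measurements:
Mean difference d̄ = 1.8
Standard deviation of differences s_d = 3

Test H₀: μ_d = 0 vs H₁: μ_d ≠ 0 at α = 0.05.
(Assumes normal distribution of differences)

Answer: t = 1.8973, fail to reject H₀

Derivation:
df = n - 1 = 9
SE = s_d/√n = 3/√10 = 0.9487
t = d̄/SE = 1.8/0.9487 = 1.8973
Critical value: t_{0.025,9} = ±2.262
p-value ≈ 0.0903
Decision: fail to reject H₀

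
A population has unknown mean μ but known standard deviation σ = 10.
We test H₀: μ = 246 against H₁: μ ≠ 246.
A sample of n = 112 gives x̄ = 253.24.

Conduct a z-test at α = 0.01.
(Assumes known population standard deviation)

Standard error: SE = σ/√n = 10/√112 = 0.9449
z-statistic: z = (x̄ - μ₀)/SE = (253.24 - 246)/0.9449 = 7.6622
Critical value: ±2.576
p-value < 0.0001
Decision: reject H₀

Answer: z = 7.6622, reject H₀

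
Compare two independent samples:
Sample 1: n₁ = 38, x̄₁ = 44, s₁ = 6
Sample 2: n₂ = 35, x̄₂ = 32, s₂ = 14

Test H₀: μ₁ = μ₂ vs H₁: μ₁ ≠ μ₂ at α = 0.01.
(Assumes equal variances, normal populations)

Answer: t = 4.8266, reject H₀

Derivation:
Pooled variance: s²_p = [37×6² + 34×14²]/(71) = 112.6197
s_p = 10.6122
SE = s_p×√(1/n₁ + 1/n₂) = 10.6122×√(1/38 + 1/35) = 2.4862
t = (x̄₁ - x̄₂)/SE = (44 - 32)/2.4862 = 4.8266
df = 71, t-critical = ±2.647
Decision: reject H₀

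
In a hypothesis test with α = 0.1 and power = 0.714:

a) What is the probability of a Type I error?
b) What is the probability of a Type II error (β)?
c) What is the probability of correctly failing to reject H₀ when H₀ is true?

Answer: a) 0.1, b) 0.286, c) 0.9

Derivation:
a) Type I error probability = α = 0.1
b) Power = P(reject H₀ | H₁ true) = 1 - β = 0.714, so Type II error probability = β = 1 - Power = 0.286
c) P(fail to reject H₀ | H₀ true) = 1 - α = 0.9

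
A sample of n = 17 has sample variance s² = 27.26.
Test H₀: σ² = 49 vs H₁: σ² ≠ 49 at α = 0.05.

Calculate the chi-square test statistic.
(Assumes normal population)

Answer: χ² = 8.9012, fail to reject H₀

Derivation:
df = n - 1 = 16
χ² = (n-1)s²/σ₀² = 16×27.26/49 = 8.9012
Critical values: χ²_{0.975,16} = 6.908, χ²_{0.025,16} = 28.845
Rejection region: χ² < 6.908 or χ² > 28.845
Decision: fail to reject H₀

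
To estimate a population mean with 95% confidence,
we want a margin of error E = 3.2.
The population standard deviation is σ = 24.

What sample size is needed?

Answer: n = 217

Derivation:
z_0.025 = 1.960
n = (z×σ/E)² = (1.960×24/3.2)²
n = 216.0900
Round up: n = 217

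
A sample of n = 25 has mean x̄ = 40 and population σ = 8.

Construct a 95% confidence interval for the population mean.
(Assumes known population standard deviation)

Confidence level: 95%, α = 0.05
z_0.025 = 1.960
SE = σ/√n = 8/√25 = 1.6000
Margin of error = 1.960 × 1.6000 = 3.1360
CI: x̄ ± margin = 40 ± 3.1360
CI: (36.8640, 43.1360)

Answer: (36.8640, 43.1360)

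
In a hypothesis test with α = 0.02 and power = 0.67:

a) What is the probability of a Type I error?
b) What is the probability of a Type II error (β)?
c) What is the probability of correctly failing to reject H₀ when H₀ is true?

a) Type I error probability = α = 0.02
b) Power = P(reject H₀ | H₁ true) = 1 - β = 0.67, so Type II error probability = β = 1 - Power = 0.33
c) P(fail to reject H₀ | H₀ true) = 1 - α = 0.98

Answer: a) 0.02, b) 0.33, c) 0.98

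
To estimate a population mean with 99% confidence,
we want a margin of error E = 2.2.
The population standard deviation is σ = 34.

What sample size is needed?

z_0.005 = 2.576
n = (z×σ/E)² = (2.576×34/2.2)²
n = 1584.9085
Round up: n = 1585

Answer: n = 1585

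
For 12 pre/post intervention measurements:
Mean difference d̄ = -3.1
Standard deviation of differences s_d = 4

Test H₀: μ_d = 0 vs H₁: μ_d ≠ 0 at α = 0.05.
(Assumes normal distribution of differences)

Answer: t = -2.6847, reject H₀

Derivation:
df = n - 1 = 11
SE = s_d/√n = 4/√12 = 1.1547
t = d̄/SE = -3.1/1.1547 = -2.6847
Critical value: t_{0.025,11} = ±2.201
p-value ≈ 0.0212
Decision: reject H₀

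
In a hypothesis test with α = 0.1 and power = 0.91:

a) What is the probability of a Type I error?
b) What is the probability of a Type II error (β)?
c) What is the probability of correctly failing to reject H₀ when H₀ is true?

Answer: a) 0.1, b) 0.09, c) 0.9

Derivation:
a) Type I error probability = α = 0.1
b) Power = P(reject H₀ | H₁ true) = 1 - β = 0.91, so Type II error probability = β = 1 - Power = 0.09
c) P(fail to reject H₀ | H₀ true) = 1 - α = 0.9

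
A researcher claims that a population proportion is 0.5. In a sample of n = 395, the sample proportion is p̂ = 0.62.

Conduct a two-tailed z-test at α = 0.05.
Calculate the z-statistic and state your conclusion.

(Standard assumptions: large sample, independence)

H₀: p = 0.5, H₁: p ≠ 0.5
Standard error: SE = √(p₀(1-p₀)/n) = √(0.5×0.5/395) = 0.025158
z-statistic: z = (p̂ - p₀)/SE = (0.62 - 0.5)/0.025158 = 4.7699
Critical value: z_0.025 = ±1.960
p-value < 0.0001
Decision: reject H₀ at α = 0.05

Answer: z = 4.7699, reject H₀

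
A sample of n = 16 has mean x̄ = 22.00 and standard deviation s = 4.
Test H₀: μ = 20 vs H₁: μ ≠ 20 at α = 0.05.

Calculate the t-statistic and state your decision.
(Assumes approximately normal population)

Answer: t = 2.0000, fail to reject H₀

Derivation:
df = n - 1 = 15
SE = s/√n = 4/√16 = 1.0000
t = (x̄ - μ₀)/SE = (22.00 - 20)/1.0000 = 2.0000
Critical value: t_{0.025,15} = ±2.131
p-value ≈ 0.0639
Decision: fail to reject H₀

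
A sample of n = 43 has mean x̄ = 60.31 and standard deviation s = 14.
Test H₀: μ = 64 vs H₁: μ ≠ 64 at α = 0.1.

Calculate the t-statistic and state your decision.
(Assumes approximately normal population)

df = n - 1 = 42
SE = s/√n = 14/√43 = 2.1350
t = (x̄ - μ₀)/SE = (60.31 - 64)/2.1350 = -1.7283
Critical value: t_{0.05,42} = ±1.682
p-value ≈ 0.0913
Decision: reject H₀

Answer: t = -1.7283, reject H₀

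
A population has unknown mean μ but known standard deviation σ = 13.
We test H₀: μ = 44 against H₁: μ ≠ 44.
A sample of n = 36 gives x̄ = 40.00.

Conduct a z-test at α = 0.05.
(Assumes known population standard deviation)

Answer: z = -1.8461, fail to reject H₀

Derivation:
Standard error: SE = σ/√n = 13/√36 = 2.1667
z-statistic: z = (x̄ - μ₀)/SE = (40.00 - 44)/2.1667 = -1.8461
Critical value: ±1.960
p-value = 0.0649
Decision: fail to reject H₀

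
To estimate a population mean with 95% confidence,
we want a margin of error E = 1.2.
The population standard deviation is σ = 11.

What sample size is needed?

z_0.025 = 1.960
n = (z×σ/E)² = (1.960×11/1.2)²
n = 322.8011
Round up: n = 323

Answer: n = 323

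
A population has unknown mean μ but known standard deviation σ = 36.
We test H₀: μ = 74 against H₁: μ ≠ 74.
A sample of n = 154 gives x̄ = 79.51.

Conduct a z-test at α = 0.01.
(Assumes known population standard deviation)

Standard error: SE = σ/√n = 36/√154 = 2.9010
z-statistic: z = (x̄ - μ₀)/SE = (79.51 - 74)/2.9010 = 1.8993
Critical value: ±2.576
p-value = 0.0575
Decision: fail to reject H₀

Answer: z = 1.8993, fail to reject H₀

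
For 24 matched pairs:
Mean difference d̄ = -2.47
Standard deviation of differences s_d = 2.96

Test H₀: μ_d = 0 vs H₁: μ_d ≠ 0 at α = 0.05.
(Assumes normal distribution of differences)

Answer: t = -4.0881, reject H₀

Derivation:
df = n - 1 = 23
SE = s_d/√n = 2.96/√24 = 0.6042
t = d̄/SE = -2.47/0.6042 = -4.0881
Critical value: t_{0.025,23} = ±2.069
p-value ≈ 0.0005
Decision: reject H₀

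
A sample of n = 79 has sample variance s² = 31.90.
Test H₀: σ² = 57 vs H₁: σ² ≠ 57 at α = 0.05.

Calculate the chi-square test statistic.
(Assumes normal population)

df = n - 1 = 78
χ² = (n-1)s²/σ₀² = 78×31.90/57 = 43.6526
Critical values: χ²_{0.975,78} = 55.466, χ²_{0.025,78} = 104.316
Rejection region: χ² < 55.466 or χ² > 104.316
Decision: reject H₀

Answer: χ² = 43.6526, reject H₀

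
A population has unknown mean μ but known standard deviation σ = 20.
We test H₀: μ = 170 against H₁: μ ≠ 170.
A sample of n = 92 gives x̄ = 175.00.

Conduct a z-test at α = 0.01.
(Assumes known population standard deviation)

Answer: z = 2.3980, fail to reject H₀

Derivation:
Standard error: SE = σ/√n = 20/√92 = 2.0851
z-statistic: z = (x̄ - μ₀)/SE = (175.00 - 170)/2.0851 = 2.3980
Critical value: ±2.576
p-value = 0.0165
Decision: fail to reject H₀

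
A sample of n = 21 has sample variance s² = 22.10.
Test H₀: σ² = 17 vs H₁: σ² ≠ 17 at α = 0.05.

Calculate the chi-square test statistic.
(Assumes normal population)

df = n - 1 = 20
χ² = (n-1)s²/σ₀² = 20×22.10/17 = 26.0000
Critical values: χ²_{0.975,20} = 9.591, χ²_{0.025,20} = 34.170
Rejection region: χ² < 9.591 or χ² > 34.170
Decision: fail to reject H₀

Answer: χ² = 26.0000, fail to reject H₀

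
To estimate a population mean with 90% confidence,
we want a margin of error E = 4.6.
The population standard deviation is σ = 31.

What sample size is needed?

Answer: n = 123

Derivation:
z_0.05 = 1.645
n = (z×σ/E)² = (1.645×31/4.6)²
n = 122.8965
Round up: n = 123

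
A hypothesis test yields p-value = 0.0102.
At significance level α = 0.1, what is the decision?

Answer: reject H₀

Derivation:
Compare p-value to α:
0.0102 < 0.1
Decision: reject H₀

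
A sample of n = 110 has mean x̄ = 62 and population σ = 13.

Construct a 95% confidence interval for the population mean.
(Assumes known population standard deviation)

Confidence level: 95%, α = 0.05
z_0.025 = 1.960
SE = σ/√n = 13/√110 = 1.2395
Margin of error = 1.960 × 1.2395 = 2.4294
CI: x̄ ± margin = 62 ± 2.4294
CI: (59.5706, 64.4294)

Answer: (59.5706, 64.4294)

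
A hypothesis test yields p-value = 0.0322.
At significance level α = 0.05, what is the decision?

Answer: reject H₀

Derivation:
Compare p-value to α:
0.0322 < 0.05
Decision: reject H₀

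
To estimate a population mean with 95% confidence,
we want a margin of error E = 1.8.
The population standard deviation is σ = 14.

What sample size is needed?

Answer: n = 233

Derivation:
z_0.025 = 1.960
n = (z×σ/E)² = (1.960×14/1.8)²
n = 232.3931
Round up: n = 233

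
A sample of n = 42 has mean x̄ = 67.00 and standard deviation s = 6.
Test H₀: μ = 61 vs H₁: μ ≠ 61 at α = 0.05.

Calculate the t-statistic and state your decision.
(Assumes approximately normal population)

df = n - 1 = 41
SE = s/√n = 6/√42 = 0.9258
t = (x̄ - μ₀)/SE = (67.00 - 61)/0.9258 = 6.4809
Critical value: t_{0.025,41} = ±2.020
p-value < 0.0001
Decision: reject H₀

Answer: t = 6.4809, reject H₀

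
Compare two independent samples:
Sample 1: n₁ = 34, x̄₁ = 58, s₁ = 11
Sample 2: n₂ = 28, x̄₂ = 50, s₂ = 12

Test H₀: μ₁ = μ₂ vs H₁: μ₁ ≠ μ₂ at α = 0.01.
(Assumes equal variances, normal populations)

Pooled variance: s²_p = [33×11² + 27×12²]/(60) = 131.3500
s_p = 11.4608
SE = s_p×√(1/n₁ + 1/n₂) = 11.4608×√(1/34 + 1/28) = 2.9248
t = (x̄₁ - x̄₂)/SE = (58 - 50)/2.9248 = 2.7352
df = 60, t-critical = ±2.660
Decision: reject H₀

Answer: t = 2.7352, reject H₀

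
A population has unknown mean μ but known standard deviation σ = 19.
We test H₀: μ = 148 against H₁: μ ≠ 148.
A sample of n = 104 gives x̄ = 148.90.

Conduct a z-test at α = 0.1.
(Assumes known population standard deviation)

Answer: z = 0.4831, fail to reject H₀

Derivation:
Standard error: SE = σ/√n = 19/√104 = 1.8631
z-statistic: z = (x̄ - μ₀)/SE = (148.90 - 148)/1.8631 = 0.4831
Critical value: ±1.645
p-value = 0.6290
Decision: fail to reject H₀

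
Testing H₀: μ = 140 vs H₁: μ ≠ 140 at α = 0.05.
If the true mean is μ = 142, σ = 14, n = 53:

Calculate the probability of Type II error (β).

SE = σ/√n = 14/√53 = 1.9230
Critical values: μ₀ ± z_0.025×SE = 140 ± 1.960×1.9230
Acceptance region: (136.2309, 143.7691)
Under H₁ (μ = 142): z_high = (143.7691 - 142)/1.9230 = 0.9200, z_low = (136.2309 - 142)/1.9230 = -3.0001
β = P(not reject | H₁) = Φ(0.9200) - Φ(-3.0001) ≈ 0.8199

Answer: β ≈ 0.8199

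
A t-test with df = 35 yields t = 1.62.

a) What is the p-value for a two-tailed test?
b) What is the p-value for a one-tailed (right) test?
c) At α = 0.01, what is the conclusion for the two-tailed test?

Answer: a) 0.1142, b) 0.0571, c) fail to reject H₀

Derivation:
Using t-distribution with df = 35:
a) Two-tailed: p = 2×P(T > 1.62) = 0.1142
b) One-tailed: p = P(T > 1.62) = 0.0571
c) 0.1142 ≥ 0.01, fail to reject H₀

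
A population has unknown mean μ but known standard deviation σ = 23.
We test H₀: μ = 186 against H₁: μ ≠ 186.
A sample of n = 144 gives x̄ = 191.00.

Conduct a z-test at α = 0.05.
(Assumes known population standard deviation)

Standard error: SE = σ/√n = 23/√144 = 1.9167
z-statistic: z = (x̄ - μ₀)/SE = (191.00 - 186)/1.9167 = 2.6087
Critical value: ±1.960
p-value = 0.0091
Decision: reject H₀

Answer: z = 2.6087, reject H₀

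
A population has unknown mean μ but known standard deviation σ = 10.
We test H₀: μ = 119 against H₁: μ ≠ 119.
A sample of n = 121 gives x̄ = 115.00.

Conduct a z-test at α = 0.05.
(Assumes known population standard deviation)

Answer: z = -4.4000, reject H₀

Derivation:
Standard error: SE = σ/√n = 10/√121 = 0.9091
z-statistic: z = (x̄ - μ₀)/SE = (115.00 - 119)/0.9091 = -4.4000
Critical value: ±1.960
p-value < 0.0001
Decision: reject H₀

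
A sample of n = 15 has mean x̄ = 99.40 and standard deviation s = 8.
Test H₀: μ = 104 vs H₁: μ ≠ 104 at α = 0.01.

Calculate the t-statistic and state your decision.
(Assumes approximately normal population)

df = n - 1 = 14
SE = s/√n = 8/√15 = 2.0656
t = (x̄ - μ₀)/SE = (99.40 - 104)/2.0656 = -2.2270
Critical value: t_{0.005,14} = ±2.977
p-value ≈ 0.0429
Decision: fail to reject H₀

Answer: t = -2.2270, fail to reject H₀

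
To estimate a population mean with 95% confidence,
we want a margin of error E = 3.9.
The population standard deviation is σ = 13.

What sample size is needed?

Answer: n = 43

Derivation:
z_0.025 = 1.960
n = (z×σ/E)² = (1.960×13/3.9)²
n = 42.6844
Round up: n = 43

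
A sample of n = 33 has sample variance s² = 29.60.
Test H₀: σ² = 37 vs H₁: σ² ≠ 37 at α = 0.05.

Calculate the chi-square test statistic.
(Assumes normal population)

Answer: χ² = 25.6000, fail to reject H₀

Derivation:
df = n - 1 = 32
χ² = (n-1)s²/σ₀² = 32×29.60/37 = 25.6000
Critical values: χ²_{0.975,32} = 18.291, χ²_{0.025,32} = 49.480
Rejection region: χ² < 18.291 or χ² > 49.480
Decision: fail to reject H₀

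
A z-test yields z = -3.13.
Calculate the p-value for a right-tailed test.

Answer: p-value ≈ 0.9991

Derivation:
For z = -3.13:
p = P(Z > -3.13) = 1 - Φ(-3.13) = 0.9991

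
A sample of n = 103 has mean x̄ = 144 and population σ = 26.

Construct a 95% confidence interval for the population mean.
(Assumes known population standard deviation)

Confidence level: 95%, α = 0.05
z_0.025 = 1.960
SE = σ/√n = 26/√103 = 2.5619
Margin of error = 1.960 × 2.5619 = 5.0213
CI: x̄ ± margin = 144 ± 5.0213
CI: (138.9787, 149.0213)

Answer: (138.9787, 149.0213)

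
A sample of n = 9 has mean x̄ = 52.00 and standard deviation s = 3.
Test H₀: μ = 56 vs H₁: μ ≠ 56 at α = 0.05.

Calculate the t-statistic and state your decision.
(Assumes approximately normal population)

df = n - 1 = 8
SE = s/√n = 3/√9 = 1.0000
t = (x̄ - μ₀)/SE = (52.00 - 56)/1.0000 = -4.0000
Critical value: t_{0.025,8} = ±2.306
p-value ≈ 0.0039
Decision: reject H₀

Answer: t = -4.0000, reject H₀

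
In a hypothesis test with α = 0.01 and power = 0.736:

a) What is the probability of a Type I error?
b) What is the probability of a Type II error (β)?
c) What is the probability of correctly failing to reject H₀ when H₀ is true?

a) Type I error probability = α = 0.01
b) Power = P(reject H₀ | H₁ true) = 1 - β = 0.736, so Type II error probability = β = 1 - Power = 0.264
c) P(fail to reject H₀ | H₀ true) = 1 - α = 0.99

Answer: a) 0.01, b) 0.264, c) 0.99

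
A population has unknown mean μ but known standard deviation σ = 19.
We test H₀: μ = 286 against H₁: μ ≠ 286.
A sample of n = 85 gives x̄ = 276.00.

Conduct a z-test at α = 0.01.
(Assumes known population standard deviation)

Standard error: SE = σ/√n = 19/√85 = 2.0608
z-statistic: z = (x̄ - μ₀)/SE = (276.00 - 286)/2.0608 = -4.8525
Critical value: ±2.576
p-value < 0.0001
Decision: reject H₀

Answer: z = -4.8525, reject H₀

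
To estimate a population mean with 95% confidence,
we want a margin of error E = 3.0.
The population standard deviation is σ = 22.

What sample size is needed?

Answer: n = 207

Derivation:
z_0.025 = 1.960
n = (z×σ/E)² = (1.960×22/3.0)²
n = 206.5927
Round up: n = 207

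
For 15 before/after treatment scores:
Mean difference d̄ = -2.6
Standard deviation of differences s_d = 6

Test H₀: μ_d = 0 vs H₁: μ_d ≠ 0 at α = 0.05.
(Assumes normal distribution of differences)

Answer: t = -1.6783, fail to reject H₀

Derivation:
df = n - 1 = 14
SE = s_d/√n = 6/√15 = 1.5492
t = d̄/SE = -2.6/1.5492 = -1.6783
Critical value: t_{0.025,14} = ±2.145
p-value ≈ 0.1155
Decision: fail to reject H₀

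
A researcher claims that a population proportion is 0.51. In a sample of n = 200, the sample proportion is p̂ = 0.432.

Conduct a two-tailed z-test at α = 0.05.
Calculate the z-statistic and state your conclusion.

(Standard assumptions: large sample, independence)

Answer: z = -2.2066, reject H₀

Derivation:
H₀: p = 0.51, H₁: p ≠ 0.51
Standard error: SE = √(p₀(1-p₀)/n) = √(0.51×0.49/200) = 0.035348
z-statistic: z = (p̂ - p₀)/SE = (0.432 - 0.51)/0.035348 = -2.2066
Critical value: z_0.025 = ±1.960
p-value = 0.0273
Decision: reject H₀ at α = 0.05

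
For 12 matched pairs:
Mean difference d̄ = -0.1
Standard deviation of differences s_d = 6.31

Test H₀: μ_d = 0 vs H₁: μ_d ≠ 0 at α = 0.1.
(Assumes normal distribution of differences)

df = n - 1 = 11
SE = s_d/√n = 6.31/√12 = 1.8215
t = d̄/SE = -0.1/1.8215 = -0.0549
Critical value: t_{0.05,11} = ±1.796
p-value ≈ 0.9572
Decision: fail to reject H₀

Answer: t = -0.0549, fail to reject H₀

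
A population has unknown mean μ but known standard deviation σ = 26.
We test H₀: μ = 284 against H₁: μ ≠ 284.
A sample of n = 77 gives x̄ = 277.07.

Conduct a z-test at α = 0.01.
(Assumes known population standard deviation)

Answer: z = -2.3388, fail to reject H₀

Derivation:
Standard error: SE = σ/√n = 26/√77 = 2.9630
z-statistic: z = (x̄ - μ₀)/SE = (277.07 - 284)/2.9630 = -2.3388
Critical value: ±2.576
p-value = 0.0193
Decision: fail to reject H₀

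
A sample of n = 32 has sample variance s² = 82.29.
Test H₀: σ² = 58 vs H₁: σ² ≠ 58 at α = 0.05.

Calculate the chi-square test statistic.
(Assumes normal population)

Answer: χ² = 43.9826, fail to reject H₀

Derivation:
df = n - 1 = 31
χ² = (n-1)s²/σ₀² = 31×82.29/58 = 43.9826
Critical values: χ²_{0.975,31} = 17.539, χ²_{0.025,31} = 48.232
Rejection region: χ² < 17.539 or χ² > 48.232
Decision: fail to reject H₀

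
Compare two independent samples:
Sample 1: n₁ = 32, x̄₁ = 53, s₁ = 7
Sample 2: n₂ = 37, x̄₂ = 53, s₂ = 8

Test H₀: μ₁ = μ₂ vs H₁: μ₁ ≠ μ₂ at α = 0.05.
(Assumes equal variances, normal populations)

Answer: t = 0.0000, fail to reject H₀

Derivation:
Pooled variance: s²_p = [31×7² + 36×8²]/(67) = 57.0597
s_p = 7.5538
SE = s_p×√(1/n₁ + 1/n₂) = 7.5538×√(1/32 + 1/37) = 1.8235
t = (x̄₁ - x̄₂)/SE = (53 - 53)/1.8235 = 0.0000
df = 67, t-critical = ±1.996
Decision: fail to reject H₀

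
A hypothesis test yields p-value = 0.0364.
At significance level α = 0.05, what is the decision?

Compare p-value to α:
0.0364 < 0.05
Decision: reject H₀

Answer: reject H₀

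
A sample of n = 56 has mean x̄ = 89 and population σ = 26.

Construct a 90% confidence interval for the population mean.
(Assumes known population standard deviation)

Answer: (83.2846, 94.7154)

Derivation:
Confidence level: 90%, α = 0.1
z_0.05 = 1.645
SE = σ/√n = 26/√56 = 3.4744
Margin of error = 1.645 × 3.4744 = 5.7154
CI: x̄ ± margin = 89 ± 5.7154
CI: (83.2846, 94.7154)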